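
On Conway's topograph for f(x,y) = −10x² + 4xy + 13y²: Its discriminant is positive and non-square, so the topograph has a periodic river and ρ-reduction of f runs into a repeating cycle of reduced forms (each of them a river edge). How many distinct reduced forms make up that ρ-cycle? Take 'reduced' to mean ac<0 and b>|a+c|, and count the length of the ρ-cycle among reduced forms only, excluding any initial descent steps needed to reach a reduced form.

D = 536, ⌊√D⌋ = 23
river: ρ → (13,22,-1)
river: ρ → (-1,22,13)
river: ρ → (13,4,-10)
river: ρ → (-10,16,7)
river: ρ → (7,12,-14)
river: ρ → (-14,16,5)
river: ρ → (5,14,-17)
river: ρ → (-17,20,2)
river: ρ → (2,20,-17)
river: ρ → (-17,14,5)
river: ρ → (5,16,-14)
river: ρ → (-14,12,7)
river: ρ → (7,16,-10)
river: ρ → (-10,4,13)
ρ-cycle length = 14 (tail of 0 descent steps not counted)

14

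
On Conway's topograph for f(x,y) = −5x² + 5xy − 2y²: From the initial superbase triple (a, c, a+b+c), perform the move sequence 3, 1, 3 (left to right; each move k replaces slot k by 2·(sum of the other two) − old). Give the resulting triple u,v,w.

start (-5,-2,-2) = (f(1,0),f(0,1),f(1,1))
replace slot 3: 2·((-5)+(-2)) − (-2) = -12 → (-5,-2,-12)
replace slot 1: 2·((-2)+(-12)) − (-5) = -23 → (-23,-2,-12)
replace slot 3: 2·((-23)+(-2)) − (-12) = -38 → (-23,-2,-38)

-23,-2,-38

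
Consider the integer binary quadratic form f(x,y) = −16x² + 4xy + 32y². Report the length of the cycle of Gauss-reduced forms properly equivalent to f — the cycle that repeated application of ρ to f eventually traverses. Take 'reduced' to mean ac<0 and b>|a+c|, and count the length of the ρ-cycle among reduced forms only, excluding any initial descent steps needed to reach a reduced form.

D = 2064, ⌊√D⌋ = 45
descent: ρ → (32,-4,-16)
descent: ρ → (-16,36,12)  [lands on river]
river: ρ → (12,36,-16)
river: ρ → (-16,28,20)
river: ρ → (20,12,-24)
river: ρ → (-24,36,8)
river: ρ → (8,44,-4)
river: ρ → (-4,44,8)
river: ρ → (8,36,-24)
river: ρ → (-24,12,20)
river: ρ → (20,28,-16)
ρ-cycle length = 10 (tail of 2 descent steps not counted)

10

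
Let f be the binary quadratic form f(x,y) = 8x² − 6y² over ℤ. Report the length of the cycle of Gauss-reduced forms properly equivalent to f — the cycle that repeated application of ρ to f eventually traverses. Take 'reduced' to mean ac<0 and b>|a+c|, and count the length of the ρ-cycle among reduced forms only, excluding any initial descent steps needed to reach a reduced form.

D = 192, ⌊√D⌋ = 13
descent: ρ → (-6,12,2)  [lands on river]
river: ρ → (2,12,-6)
ρ-cycle length = 2 (tail of 1 descent step not counted)

2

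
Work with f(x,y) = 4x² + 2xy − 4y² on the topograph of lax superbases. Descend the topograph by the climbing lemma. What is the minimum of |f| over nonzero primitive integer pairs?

river: ρ → (-4,6,2)
river: ρ → (2,6,-4)
river: ρ → (-4,2,4)
river: ρ → (4,6,-2)
river: ρ → (-2,6,4)
river: ρ → (4,2,-4)
closes: descent 0, river 6
min |a| on river = 2

2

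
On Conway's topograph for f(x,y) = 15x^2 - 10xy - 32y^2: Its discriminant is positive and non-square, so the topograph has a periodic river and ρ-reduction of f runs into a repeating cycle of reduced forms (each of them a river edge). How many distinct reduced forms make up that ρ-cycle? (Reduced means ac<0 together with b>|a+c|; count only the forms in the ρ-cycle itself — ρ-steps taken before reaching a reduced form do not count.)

D = 2020, ⌊√D⌋ = 44
descent: ρ → (-32,10,15)
descent: ρ → (15,20,-27)  [lands on river]
river: ρ → (-27,34,8)
river: ρ → (8,30,-35)
river: ρ → (-35,40,3)
river: ρ → (3,44,-7)
river: ρ → (-7,40,15)
ρ-cycle length = 6 (tail of 2 descent steps not counted)

6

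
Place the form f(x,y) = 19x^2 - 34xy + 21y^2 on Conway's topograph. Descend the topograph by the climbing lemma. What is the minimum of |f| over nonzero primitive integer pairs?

translate: b→4 (≡-34 mod 38), so (19,-34,21)→(19,4,6)
flip: (19,4,6)→(6,-4,19)
reduced (well bottom): (6,-4,19) with a≤c, −a<b≤a
well minimum = a = 6

6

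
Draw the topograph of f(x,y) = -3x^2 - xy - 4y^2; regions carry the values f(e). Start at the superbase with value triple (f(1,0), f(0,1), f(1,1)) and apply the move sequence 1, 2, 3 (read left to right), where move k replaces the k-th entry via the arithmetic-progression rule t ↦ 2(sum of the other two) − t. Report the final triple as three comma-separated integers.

start (-3,-4,-8) = (f(1,0),f(0,1),f(1,1))
replace slot 1: 2·((-4)+(-8)) − (-3) = -21 → (-21,-4,-8)
replace slot 2: 2·((-21)+(-8)) − (-4) = -54 → (-21,-54,-8)
replace slot 3: 2·((-21)+(-54)) − (-8) = -142 → (-21,-54,-142)

-21,-54,-142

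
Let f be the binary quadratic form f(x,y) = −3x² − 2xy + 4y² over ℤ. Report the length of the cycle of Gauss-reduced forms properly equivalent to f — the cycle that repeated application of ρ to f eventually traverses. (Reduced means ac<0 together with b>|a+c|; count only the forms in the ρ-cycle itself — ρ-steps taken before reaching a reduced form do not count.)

D = 52, ⌊√D⌋ = 7
descent: ρ → (4,2,-3)  [lands on river]
river: ρ → (-3,4,3)
river: ρ → (3,2,-4)
river: ρ → (-4,6,1)
river: ρ → (1,6,-4)
river: ρ → (-4,2,3)
river: ρ → (3,4,-3)
river: ρ → (-3,2,4)
river: ρ → (4,6,-1)
river: ρ → (-1,6,4)
ρ-cycle length = 10 (tail of 1 descent step not counted)

10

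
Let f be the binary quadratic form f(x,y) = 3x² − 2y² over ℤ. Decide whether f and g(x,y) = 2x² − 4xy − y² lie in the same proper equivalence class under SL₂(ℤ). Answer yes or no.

D₁ = 24, D₂ = 24
river cycle of f (length 2): (-2, 4, 1), (1, 4, -2)
river cycle of g (length 2): (-1, 4, 2), (2, 4, -1)
cycles differ ⇒ inequivalent

no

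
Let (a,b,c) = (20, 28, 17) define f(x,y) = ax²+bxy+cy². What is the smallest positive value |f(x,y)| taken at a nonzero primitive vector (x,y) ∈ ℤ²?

translate: b→-12 (≡28 mod 40), so (20,28,17)→(20,-12,9)
flip: (20,-12,9)→(9,12,20)
translate: b→-6 (≡12 mod 18), so (9,12,20)→(9,-6,17)
reduced (well bottom): (9,-6,17) with a≤c, −a<b≤a
well minimum = a = 9

9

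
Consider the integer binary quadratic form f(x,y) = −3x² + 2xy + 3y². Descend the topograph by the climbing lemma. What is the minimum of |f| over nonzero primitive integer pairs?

river: ρ → (3,4,-2)
river: ρ → (-2,4,3)
river: ρ → (3,2,-3)
river: ρ → (-3,4,2)
river: ρ → (2,4,-3)
river: ρ → (-3,2,3)
closes: descent 0, river 6
min |a| on river = 2

2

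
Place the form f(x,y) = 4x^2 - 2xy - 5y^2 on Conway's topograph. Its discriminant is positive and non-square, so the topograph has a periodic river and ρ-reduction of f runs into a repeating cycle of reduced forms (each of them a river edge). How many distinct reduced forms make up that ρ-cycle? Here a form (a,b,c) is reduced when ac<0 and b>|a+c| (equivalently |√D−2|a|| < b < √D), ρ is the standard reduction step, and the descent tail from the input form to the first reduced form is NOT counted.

D = 84, ⌊√D⌋ = 9
descent: ρ → (-5,2,4)  [lands on river]
river: ρ → (4,6,-3)
river: ρ → (-3,6,4)
river: ρ → (4,2,-5)
river: ρ → (-5,8,1)
river: ρ → (1,8,-5)
ρ-cycle length = 6 (tail of 1 descent step not counted)

6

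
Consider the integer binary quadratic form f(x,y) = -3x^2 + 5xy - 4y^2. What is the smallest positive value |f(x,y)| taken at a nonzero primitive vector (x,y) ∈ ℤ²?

translate: b→1 (≡-5 mod 6), so (3,-5,4)→(3,1,2)
flip: (3,1,2)→(2,-1,3)
reduced (well bottom): (2,-1,3) with a≤c, −a<b≤a
well minimum |f| = |-2| = 2 (negative-definite)

2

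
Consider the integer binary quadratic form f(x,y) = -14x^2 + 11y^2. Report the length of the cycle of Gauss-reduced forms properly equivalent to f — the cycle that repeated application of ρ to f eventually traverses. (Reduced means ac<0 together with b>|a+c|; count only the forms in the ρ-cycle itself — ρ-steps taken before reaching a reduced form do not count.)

D = 616, ⌊√D⌋ = 24
descent: ρ → (11,22,-3)  [lands on river]
river: ρ → (-3,20,18)
river: ρ → (18,16,-5)
river: ρ → (-5,24,2)
river: ρ → (2,24,-5)
river: ρ → (-5,16,18)
river: ρ → (18,20,-3)
river: ρ → (-3,22,11)
ρ-cycle length = 8 (tail of 1 descent step not counted)

8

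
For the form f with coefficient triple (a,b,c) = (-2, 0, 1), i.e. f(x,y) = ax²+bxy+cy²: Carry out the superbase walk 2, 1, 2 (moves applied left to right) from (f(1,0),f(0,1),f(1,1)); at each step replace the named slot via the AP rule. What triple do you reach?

start (-2,1,-1) = (f(1,0),f(0,1),f(1,1))
replace slot 2: 2·((-2)+(-1)) − 1 = -7 → (-2,-7,-1)
replace slot 1: 2·((-7)+(-1)) − (-2) = -14 → (-14,-7,-1)
replace slot 2: 2·((-14)+(-1)) − (-7) = -23 → (-14,-23,-1)

-14,-23,-1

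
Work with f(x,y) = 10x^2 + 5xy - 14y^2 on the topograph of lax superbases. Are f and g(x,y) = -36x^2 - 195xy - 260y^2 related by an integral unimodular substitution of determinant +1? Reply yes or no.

D₁ = 585, D₂ = 585
river cycle of f (length 12): (-14, 23, 1), (1, 23, -14), (-14, 5, 10), (10, 15, -9), (-9, 21, 4), (4, 19, -14), (-14, 9, 9), (9, 9, -14), (-14, 19, 4), (4, 21, -9), … (2 more)
river cycle of g (length 12): (1, 23, -14), (-14, 5, 10), (10, 15, -9), (-9, 21, 4), (4, 19, -14), (-14, 9, 9), (9, 9, -14), (-14, 19, 4), (4, 21, -9), (-9, 15, 10), … (2 more)
cycles coincide ⇒ equivalent

yes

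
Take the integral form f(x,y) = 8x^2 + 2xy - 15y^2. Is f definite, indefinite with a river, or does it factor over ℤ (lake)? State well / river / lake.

D = b²−4ac = 2² − 4·8·(-15) = 484
D = 22² is a perfect square ⇒ form factors over ℤ ⇒ lakes

lake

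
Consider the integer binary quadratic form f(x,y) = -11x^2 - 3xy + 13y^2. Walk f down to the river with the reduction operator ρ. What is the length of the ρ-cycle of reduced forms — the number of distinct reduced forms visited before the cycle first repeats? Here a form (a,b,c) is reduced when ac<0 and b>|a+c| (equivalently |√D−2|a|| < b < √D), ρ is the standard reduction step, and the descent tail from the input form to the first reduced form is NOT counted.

D = 581, ⌊√D⌋ = 24
descent: ρ → (13,3,-11)  [lands on river]
river: ρ → (-11,19,5)
river: ρ → (5,21,-7)
river: ρ → (-7,21,5)
river: ρ → (5,19,-11)
river: ρ → (-11,3,13)
river: ρ → (13,23,-1)
river: ρ → (-1,23,13)
ρ-cycle length = 8 (tail of 1 descent step not counted)

8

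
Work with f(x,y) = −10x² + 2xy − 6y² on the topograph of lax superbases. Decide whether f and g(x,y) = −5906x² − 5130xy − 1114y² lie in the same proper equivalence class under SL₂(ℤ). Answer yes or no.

D₁ = -236, D₂ = -236
f is negative-definite; reduce −f:
−f: flip: (10,-2,6)→(6,2,10)
−f: reduced (well bottom): (6,2,10) with a≤c, −a<b≤a
flip sign back: reduced form of f is (-6,-2,-10)
g is negative-definite; reduce −g:
−g: flip: (5906,5130,1114)→(1114,-5130,5906)
−g: translate: b→-674 (≡-5130 mod 2228), so (1114,-5130,5906)→(1114,-674,102)
−g: flip: (1114,-674,102)→(102,674,1114)
−g: translate: b→62 (≡674 mod 204), so (102,674,1114)→(102,62,10)
−g: flip: (102,62,10)→(10,-62,102)
−g: translate: b→-2 (≡-62 mod 20), so (10,-62,102)→(10,-2,6)
−g: flip: (10,-2,6)→(6,2,10)
−g: reduced (well bottom): (6,2,10) with a≤c, −a<b≤a
flip sign back: reduced form of g is (-6,-2,-10)
reduced forms (-6, -2, -10) vs (-6, -2, -10) ⇒ equivalent

yes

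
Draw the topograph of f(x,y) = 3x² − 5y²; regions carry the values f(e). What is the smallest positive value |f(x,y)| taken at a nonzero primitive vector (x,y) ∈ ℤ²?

descent: ρ → (-5,0,3)
descent: ρ → (3,6,-2)  [lands on river]
river: ρ → (-2,6,3)
closes: descent 2, river 2
min |a| on river = 2

2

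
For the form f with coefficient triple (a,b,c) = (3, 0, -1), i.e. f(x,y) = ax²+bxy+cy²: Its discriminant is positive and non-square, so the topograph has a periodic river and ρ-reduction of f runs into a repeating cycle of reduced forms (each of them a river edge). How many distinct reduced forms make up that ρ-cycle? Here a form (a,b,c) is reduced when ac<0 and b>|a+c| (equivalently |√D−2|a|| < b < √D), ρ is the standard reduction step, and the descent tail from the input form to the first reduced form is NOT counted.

D = 12, ⌊√D⌋ = 3
descent: ρ → (-1,2,2)  [lands on river]
river: ρ → (2,2,-1)
ρ-cycle length = 2 (tail of 1 descent step not counted)

2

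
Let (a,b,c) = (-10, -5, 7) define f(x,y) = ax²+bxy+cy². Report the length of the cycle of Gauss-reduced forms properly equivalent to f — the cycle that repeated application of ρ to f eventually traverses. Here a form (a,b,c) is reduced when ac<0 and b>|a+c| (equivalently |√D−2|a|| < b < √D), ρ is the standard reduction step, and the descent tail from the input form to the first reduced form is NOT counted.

D = 305, ⌊√D⌋ = 17
descent: ρ → (7,5,-10)  [lands on river]
river: ρ → (-10,15,2)
river: ρ → (2,17,-2)
river: ρ → (-2,15,10)
river: ρ → (10,5,-7)
river: ρ → (-7,9,8)
river: ρ → (8,7,-8)
river: ρ → (-8,9,7)
ρ-cycle length = 8 (tail of 1 descent step not counted)

8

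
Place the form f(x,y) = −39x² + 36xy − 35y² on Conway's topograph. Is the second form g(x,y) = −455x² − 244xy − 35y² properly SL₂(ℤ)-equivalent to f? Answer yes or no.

D₁ = -4164, D₂ = -4164
f is negative-definite; reduce −f:
−f: flip: (39,-36,35)→(35,36,39)
−f: translate: b→-34 (≡36 mod 70), so (35,36,39)→(35,-34,38)
−f: reduced (well bottom): (35,-34,38) with a≤c, −a<b≤a
flip sign back: reduced form of f is (-35,34,-38)
g is negative-definite; reduce −g:
−g: flip: (455,244,35)→(35,-244,455)
−g: translate: b→-34 (≡-244 mod 70), so (35,-244,455)→(35,-34,38)
−g: reduced (well bottom): (35,-34,38) with a≤c, −a<b≤a
flip sign back: reduced form of g is (-35,34,-38)
reduced forms (-35, 34, -38) vs (-35, 34, -38) ⇒ equivalent

yes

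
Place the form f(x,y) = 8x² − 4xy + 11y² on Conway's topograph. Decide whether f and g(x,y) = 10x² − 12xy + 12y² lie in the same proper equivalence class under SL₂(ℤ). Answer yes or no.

D₁ = -336, D₂ = -336
f: reduced (well bottom): (8,-4,11) with a≤c, −a<b≤a
g: translate: b→8 (≡-12 mod 20), so (10,-12,12)→(10,8,10)
g: reduced (well bottom): (10,8,10) with a≤c, −a<b≤a
reduced forms (8, -4, 11) vs (10, 8, 10) ⇒ inequivalent

no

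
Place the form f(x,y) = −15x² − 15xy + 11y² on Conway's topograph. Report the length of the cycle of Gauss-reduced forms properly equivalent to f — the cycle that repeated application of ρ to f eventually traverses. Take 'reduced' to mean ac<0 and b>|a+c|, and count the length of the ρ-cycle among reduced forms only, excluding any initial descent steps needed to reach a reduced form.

D = 885, ⌊√D⌋ = 29
descent: ρ → (11,15,-15)  [lands on river]
river: ρ → (-15,15,11)
river: ρ → (11,29,-1)
river: ρ → (-1,29,11)
ρ-cycle length = 4 (tail of 1 descent step not counted)

4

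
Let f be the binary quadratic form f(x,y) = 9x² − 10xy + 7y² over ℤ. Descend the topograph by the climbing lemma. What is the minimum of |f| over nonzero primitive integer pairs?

translate: b→8 (≡-10 mod 18), so (9,-10,7)→(9,8,6)
flip: (9,8,6)→(6,-8,9)
translate: b→4 (≡-8 mod 12), so (6,-8,9)→(6,4,7)
reduced (well bottom): (6,4,7) with a≤c, −a<b≤a
well minimum = a = 6

6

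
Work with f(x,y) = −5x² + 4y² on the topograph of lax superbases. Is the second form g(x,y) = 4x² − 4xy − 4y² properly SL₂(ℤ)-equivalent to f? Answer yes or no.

D₁ = 80, D₂ = 80
river cycle of f (length 2): (4, 8, -1), (-1, 8, 4)
river cycle of g (length 2): (-4, 4, 4), (4, 4, -4)
cycles differ ⇒ inequivalent

no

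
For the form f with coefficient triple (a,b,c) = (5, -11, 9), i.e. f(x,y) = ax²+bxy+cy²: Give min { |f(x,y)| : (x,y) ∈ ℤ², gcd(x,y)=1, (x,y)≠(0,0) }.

translate: b→-1 (≡-11 mod 10), so (5,-11,9)→(5,-1,3)
flip: (5,-1,3)→(3,1,5)
reduced (well bottom): (3,1,5) with a≤c, −a<b≤a
well minimum = a = 3

3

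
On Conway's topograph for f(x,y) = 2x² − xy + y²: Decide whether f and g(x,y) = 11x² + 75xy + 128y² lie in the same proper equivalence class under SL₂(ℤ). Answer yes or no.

D₁ = -7, D₂ = -7
f: flip: (2,-1,1)→(1,1,2)
f: reduced (well bottom): (1,1,2) with a≤c, −a<b≤a
g: translate: b→9 (≡75 mod 22), so (11,75,128)→(11,9,2)
g: flip: (11,9,2)→(2,-9,11)
g: translate: b→-1 (≡-9 mod 4), so (2,-9,11)→(2,-1,1)
g: flip: (2,-1,1)→(1,1,2)
g: reduced (well bottom): (1,1,2) with a≤c, −a<b≤a
reduced forms (1, 1, 2) vs (1, 1, 2) ⇒ equivalent

yes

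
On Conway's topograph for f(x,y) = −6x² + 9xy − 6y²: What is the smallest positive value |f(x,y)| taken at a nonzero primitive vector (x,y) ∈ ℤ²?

translate: b→3 (≡-9 mod 12), so (6,-9,6)→(6,3,3)
flip: (6,3,3)→(3,-3,6)
translate: b→3 (≡-3 mod 6), so (3,-3,6)→(3,3,6)
reduced (well bottom): (3,3,6) with a≤c, −a<b≤a
well minimum |f| = |-3| = 3 (negative-definite)

3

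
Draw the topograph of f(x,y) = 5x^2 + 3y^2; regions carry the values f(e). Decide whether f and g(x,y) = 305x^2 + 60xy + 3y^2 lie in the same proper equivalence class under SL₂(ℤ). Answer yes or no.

D₁ = -60, D₂ = -60
f: flip: (5,0,3)→(3,0,5)
f: reduced (well bottom): (3,0,5) with a≤c, −a<b≤a
g: flip: (305,60,3)→(3,-60,305)
g: translate: b→0 (≡-60 mod 6), so (3,-60,305)→(3,0,5)
g: reduced (well bottom): (3,0,5) with a≤c, −a<b≤a
reduced forms (3, 0, 5) vs (3, 0, 5) ⇒ equivalent

yes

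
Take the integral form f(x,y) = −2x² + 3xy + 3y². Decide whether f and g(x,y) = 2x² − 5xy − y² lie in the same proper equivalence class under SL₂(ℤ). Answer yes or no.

D₁ = 33, D₂ = 33
river cycle of f (length 4): (3, 3, -2), (-2, 5, 1), (1, 5, -2), (-2, 3, 3)
river cycle of g (length 4): (-1, 5, 2), (2, 3, -3), (-3, 3, 2), (2, 5, -1)
cycles differ ⇒ inequivalent

no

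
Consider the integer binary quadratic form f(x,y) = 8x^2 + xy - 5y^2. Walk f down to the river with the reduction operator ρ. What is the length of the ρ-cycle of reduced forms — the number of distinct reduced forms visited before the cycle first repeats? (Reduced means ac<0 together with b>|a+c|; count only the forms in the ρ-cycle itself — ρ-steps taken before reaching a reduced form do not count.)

D = 161, ⌊√D⌋ = 12
descent: ρ → (-5,9,4)  [lands on river]
river: ρ → (4,7,-7)
river: ρ → (-7,7,4)
river: ρ → (4,9,-5)
river: ρ → (-5,11,2)
river: ρ → (2,9,-10)
river: ρ → (-10,11,1)
river: ρ → (1,11,-10)
river: ρ → (-10,9,2)
river: ρ → (2,11,-5)
ρ-cycle length = 10 (tail of 1 descent step not counted)

10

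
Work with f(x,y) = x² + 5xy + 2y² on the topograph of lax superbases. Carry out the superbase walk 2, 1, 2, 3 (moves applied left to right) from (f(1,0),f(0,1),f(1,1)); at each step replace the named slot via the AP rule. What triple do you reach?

start (1,2,8) = (f(1,0),f(0,1),f(1,1))
replace slot 2: 2·(1+8) − 2 = 16 → (1,16,8)
replace slot 1: 2·(16+8) − 1 = 47 → (47,16,8)
replace slot 2: 2·(47+8) − 16 = 94 → (47,94,8)
replace slot 3: 2·(47+94) − 8 = 274 → (47,94,274)

47,94,274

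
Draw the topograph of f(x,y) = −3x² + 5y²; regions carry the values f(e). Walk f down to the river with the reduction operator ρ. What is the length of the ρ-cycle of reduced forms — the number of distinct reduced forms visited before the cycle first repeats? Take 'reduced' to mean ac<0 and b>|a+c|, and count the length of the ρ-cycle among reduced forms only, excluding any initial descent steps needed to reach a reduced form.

D = 60, ⌊√D⌋ = 7
descent: ρ → (5,0,-3)
descent: ρ → (-3,6,2)  [lands on river]
river: ρ → (2,6,-3)
ρ-cycle length = 2 (tail of 2 descent steps not counted)

2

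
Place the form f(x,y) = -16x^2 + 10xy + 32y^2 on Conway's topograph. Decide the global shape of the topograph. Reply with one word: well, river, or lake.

D = b²−4ac = 10² − 4·(-16)·32 = 2148
D > 0 non-square ⇒ indefinite ⇒ periodic river

river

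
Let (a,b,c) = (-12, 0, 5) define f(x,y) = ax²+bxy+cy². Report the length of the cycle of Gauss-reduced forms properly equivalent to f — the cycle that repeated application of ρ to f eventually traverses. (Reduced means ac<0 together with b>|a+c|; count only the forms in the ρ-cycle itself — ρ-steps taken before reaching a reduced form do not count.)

D = 240, ⌊√D⌋ = 15
descent: ρ → (5,10,-7)  [lands on river]
river: ρ → (-7,4,8)
river: ρ → (8,12,-3)
river: ρ → (-3,12,8)
river: ρ → (8,4,-7)
river: ρ → (-7,10,5)
ρ-cycle length = 6 (tail of 1 descent step not counted)

6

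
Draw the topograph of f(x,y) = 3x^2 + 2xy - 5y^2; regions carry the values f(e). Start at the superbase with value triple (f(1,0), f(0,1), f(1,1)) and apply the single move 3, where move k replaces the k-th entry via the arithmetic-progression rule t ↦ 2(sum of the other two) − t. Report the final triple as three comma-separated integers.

start (3,-5,0) = (f(1,0),f(0,1),f(1,1))
replace slot 3: 2·(3+(-5)) − 0 = -4 → (3,-5,-4)

3,-5,-4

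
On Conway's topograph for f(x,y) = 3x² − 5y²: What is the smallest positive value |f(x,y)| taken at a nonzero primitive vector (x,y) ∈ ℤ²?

descent: ρ → (-5,0,3)
descent: ρ → (3,6,-2)  [lands on river]
river: ρ → (-2,6,3)
closes: descent 2, river 2
min |a| on river = 2

2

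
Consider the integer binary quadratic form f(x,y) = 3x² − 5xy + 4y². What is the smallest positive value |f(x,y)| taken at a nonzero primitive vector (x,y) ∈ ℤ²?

translate: b→1 (≡-5 mod 6), so (3,-5,4)→(3,1,2)
flip: (3,1,2)→(2,-1,3)
reduced (well bottom): (2,-1,3) with a≤c, −a<b≤a
well minimum = a = 2

2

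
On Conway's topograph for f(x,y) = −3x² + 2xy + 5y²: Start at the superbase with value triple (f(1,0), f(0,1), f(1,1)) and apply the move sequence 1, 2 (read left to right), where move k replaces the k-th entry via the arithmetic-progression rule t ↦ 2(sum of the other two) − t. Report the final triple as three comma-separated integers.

start (-3,5,4) = (f(1,0),f(0,1),f(1,1))
replace slot 1: 2·(5+4) − (-3) = 21 → (21,5,4)
replace slot 2: 2·(21+4) − 5 = 45 → (21,45,4)

21,45,4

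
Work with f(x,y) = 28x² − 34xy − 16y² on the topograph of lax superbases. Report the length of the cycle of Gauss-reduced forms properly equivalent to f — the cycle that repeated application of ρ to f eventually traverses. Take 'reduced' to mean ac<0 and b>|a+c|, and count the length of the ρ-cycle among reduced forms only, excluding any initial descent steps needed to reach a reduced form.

D = 2948, ⌊√D⌋ = 54
descent: ρ → (-16,34,28)  [lands on river]
river: ρ → (28,22,-22)
river: ρ → (-22,22,28)
river: ρ → (28,34,-16)
river: ρ → (-16,30,32)
river: ρ → (32,34,-14)
river: ρ → (-14,50,8)
river: ρ → (8,46,-26)
river: ρ → (-26,6,28)
river: ρ → (28,50,-4)
river: ρ → (-4,54,2)
river: ρ → (2,54,-4)
river: ρ → (-4,50,28)
river: ρ → (28,6,-26)
river: ρ → (-26,46,8)
river: ρ → (8,50,-14)
river: ρ → (-14,34,32)
river: ρ → (32,30,-16)
ρ-cycle length = 18 (tail of 1 descent step not counted)

18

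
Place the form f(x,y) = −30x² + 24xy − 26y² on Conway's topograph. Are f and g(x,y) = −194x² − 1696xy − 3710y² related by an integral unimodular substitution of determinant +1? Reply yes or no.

D₁ = -2544, D₂ = -2544
f is negative-definite; reduce −f:
−f: flip: (30,-24,26)→(26,24,30)
−f: reduced (well bottom): (26,24,30) with a≤c, −a<b≤a
flip sign back: reduced form of f is (-26,-24,-30)
g is negative-definite; reduce −g:
−g: translate: b→144 (≡1696 mod 388), so (194,1696,3710)→(194,144,30)
−g: flip: (194,144,30)→(30,-144,194)
−g: translate: b→-24 (≡-144 mod 60), so (30,-144,194)→(30,-24,26)
−g: flip: (30,-24,26)→(26,24,30)
−g: reduced (well bottom): (26,24,30) with a≤c, −a<b≤a
flip sign back: reduced form of g is (-26,-24,-30)
reduced forms (-26, -24, -30) vs (-26, -24, -30) ⇒ equivalent

yes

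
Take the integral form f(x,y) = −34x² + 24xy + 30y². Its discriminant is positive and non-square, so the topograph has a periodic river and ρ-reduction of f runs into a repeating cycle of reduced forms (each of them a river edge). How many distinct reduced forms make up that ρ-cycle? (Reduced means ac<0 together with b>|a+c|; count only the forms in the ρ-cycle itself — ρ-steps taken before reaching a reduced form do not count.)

D = 4656, ⌊√D⌋ = 68
river: ρ → (30,36,-28)
river: ρ → (-28,20,38)
river: ρ → (38,56,-10)
river: ρ → (-10,64,14)
river: ρ → (14,48,-42)
river: ρ → (-42,36,20)
river: ρ → (20,44,-34)
river: ρ → (-34,24,30)
ρ-cycle length = 8 (tail of 0 descent steps not counted)

8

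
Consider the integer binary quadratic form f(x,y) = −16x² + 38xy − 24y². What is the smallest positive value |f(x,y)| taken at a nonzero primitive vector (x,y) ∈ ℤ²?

translate: b→-6 (≡-38 mod 32), so (16,-38,24)→(16,-6,2)
flip: (16,-6,2)→(2,6,16)
translate: b→2 (≡6 mod 4), so (2,6,16)→(2,2,12)
reduced (well bottom): (2,2,12) with a≤c, −a<b≤a
well minimum |f| = |-2| = 2 (negative-definite)

2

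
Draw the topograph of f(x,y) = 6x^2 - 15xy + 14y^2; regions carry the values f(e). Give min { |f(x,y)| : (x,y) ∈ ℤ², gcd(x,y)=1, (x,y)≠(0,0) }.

translate: b→-3 (≡-15 mod 12), so (6,-15,14)→(6,-3,5)
flip: (6,-3,5)→(5,3,6)
reduced (well bottom): (5,3,6) with a≤c, −a<b≤a
well minimum = a = 5

5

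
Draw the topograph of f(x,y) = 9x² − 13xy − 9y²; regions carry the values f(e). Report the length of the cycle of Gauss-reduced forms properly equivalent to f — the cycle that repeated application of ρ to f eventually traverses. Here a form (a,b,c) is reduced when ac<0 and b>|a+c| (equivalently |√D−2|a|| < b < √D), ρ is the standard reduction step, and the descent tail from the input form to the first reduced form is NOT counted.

D = 493, ⌊√D⌋ = 22
descent: ρ → (-9,13,9)  [lands on river]
river: ρ → (9,5,-13)
river: ρ → (-13,21,1)
river: ρ → (1,21,-13)
river: ρ → (-13,5,9)
river: ρ → (9,13,-9)
river: ρ → (-9,5,13)
river: ρ → (13,21,-1)
river: ρ → (-1,21,13)
river: ρ → (13,5,-9)
ρ-cycle length = 10 (tail of 1 descent step not counted)

10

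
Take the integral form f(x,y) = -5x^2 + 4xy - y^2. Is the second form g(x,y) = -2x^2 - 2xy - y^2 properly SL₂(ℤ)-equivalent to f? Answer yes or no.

D₁ = -4, D₂ = -4
f is negative-definite; reduce −f:
−f: flip: (5,-4,1)→(1,4,5)
−f: translate: b→0 (≡4 mod 2), so (1,4,5)→(1,0,1)
−f: reduced (well bottom): (1,0,1) with a≤c, −a<b≤a
flip sign back: reduced form of f is (-1,0,-1)
g is negative-definite; reduce −g:
−g: flip: (2,2,1)→(1,-2,2)
−g: translate: b→0 (≡-2 mod 2), so (1,-2,2)→(1,0,1)
−g: reduced (well bottom): (1,0,1) with a≤c, −a<b≤a
flip sign back: reduced form of g is (-1,0,-1)
reduced forms (-1, 0, -1) vs (-1, 0, -1) ⇒ equivalent

yes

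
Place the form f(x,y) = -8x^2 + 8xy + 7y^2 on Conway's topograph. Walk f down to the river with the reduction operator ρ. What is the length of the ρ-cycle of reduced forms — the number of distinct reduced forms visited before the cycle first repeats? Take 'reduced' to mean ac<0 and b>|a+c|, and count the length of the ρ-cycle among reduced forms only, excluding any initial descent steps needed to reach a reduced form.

D = 288, ⌊√D⌋ = 16
river: ρ → (7,6,-9)
river: ρ → (-9,12,4)
river: ρ → (4,12,-9)
river: ρ → (-9,6,7)
river: ρ → (7,8,-8)
river: ρ → (-8,8,7)
ρ-cycle length = 6 (tail of 0 descent steps not counted)

6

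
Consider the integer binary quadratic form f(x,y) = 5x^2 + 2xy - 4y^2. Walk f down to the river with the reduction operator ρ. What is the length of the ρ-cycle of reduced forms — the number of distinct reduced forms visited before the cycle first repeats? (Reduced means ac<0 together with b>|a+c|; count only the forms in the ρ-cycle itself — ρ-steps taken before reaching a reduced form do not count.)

D = 84, ⌊√D⌋ = 9
river: ρ → (-4,6,3)
river: ρ → (3,6,-4)
river: ρ → (-4,2,5)
river: ρ → (5,8,-1)
river: ρ → (-1,8,5)
river: ρ → (5,2,-4)
ρ-cycle length = 6 (tail of 0 descent steps not counted)

6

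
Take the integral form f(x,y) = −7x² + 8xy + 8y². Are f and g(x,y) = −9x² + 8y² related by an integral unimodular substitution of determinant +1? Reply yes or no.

D₁ = 288, D₂ = 288
river cycle of f (length 6): (8, 8, -7), (-7, 6, 9), (9, 12, -4), (-4, 12, 9), (9, 6, -7), (-7, 8, 8)
river cycle of g (length 2): (8, 16, -1), (-1, 16, 8)
cycles differ ⇒ inequivalent

no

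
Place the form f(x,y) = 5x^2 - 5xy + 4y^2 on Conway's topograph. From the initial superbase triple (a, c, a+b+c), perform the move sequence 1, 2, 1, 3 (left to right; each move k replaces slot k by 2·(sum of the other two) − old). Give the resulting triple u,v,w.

start (5,4,4) = (f(1,0),f(0,1),f(1,1))
replace slot 1: 2·(4+4) − 5 = 11 → (11,4,4)
replace slot 2: 2·(11+4) − 4 = 26 → (11,26,4)
replace slot 1: 2·(26+4) − 11 = 49 → (49,26,4)
replace slot 3: 2·(49+26) − 4 = 146 → (49,26,146)

49,26,146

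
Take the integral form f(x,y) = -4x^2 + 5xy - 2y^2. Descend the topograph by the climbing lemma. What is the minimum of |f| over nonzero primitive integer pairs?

translate: b→3 (≡-5 mod 8), so (4,-5,2)→(4,3,1)
flip: (4,3,1)→(1,-3,4)
translate: b→1 (≡-3 mod 2), so (1,-3,4)→(1,1,2)
reduced (well bottom): (1,1,2) with a≤c, −a<b≤a
well minimum |f| = |-1| = 1 (negative-definite)

1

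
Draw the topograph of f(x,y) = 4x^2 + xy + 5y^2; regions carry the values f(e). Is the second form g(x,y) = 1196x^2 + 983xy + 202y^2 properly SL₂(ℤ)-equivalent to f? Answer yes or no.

D₁ = -79, D₂ = -79
f: reduced (well bottom): (4,1,5) with a≤c, −a<b≤a
g: flip: (1196,983,202)→(202,-983,1196)
g: translate: b→-175 (≡-983 mod 404), so (202,-983,1196)→(202,-175,38)
g: flip: (202,-175,38)→(38,175,202)
g: translate: b→23 (≡175 mod 76), so (38,175,202)→(38,23,4)
g: flip: (38,23,4)→(4,-23,38)
g: translate: b→1 (≡-23 mod 8), so (4,-23,38)→(4,1,5)
g: reduced (well bottom): (4,1,5) with a≤c, −a<b≤a
reduced forms (4, 1, 5) vs (4, 1, 5) ⇒ equivalent

yes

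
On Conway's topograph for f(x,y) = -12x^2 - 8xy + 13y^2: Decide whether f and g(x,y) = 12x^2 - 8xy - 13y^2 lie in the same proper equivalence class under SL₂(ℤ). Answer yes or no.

D₁ = 688, D₂ = 688
river cycle of f (length 16): (13, 8, -12), (-12, 16, 9), (9, 20, -8), (-8, 12, 17), (17, 22, -3), (-3, 26, 1), (1, 26, -3), (-3, 22, 17), (17, 12, -8), (-8, 20, 9), … (6 more)
river cycle of g (length 16): (-13, 8, 12), (12, 16, -9), (-9, 20, 8), (8, 12, -17), (-17, 22, 3), (3, 26, -1), (-1, 26, 3), (3, 22, -17), (-17, 12, 8), (8, 20, -9), … (6 more)
cycles differ ⇒ inequivalent

no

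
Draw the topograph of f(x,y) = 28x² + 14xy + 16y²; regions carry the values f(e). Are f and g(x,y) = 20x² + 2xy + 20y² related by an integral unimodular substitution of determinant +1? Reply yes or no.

D₁ = -1596, D₂ = -1596
f: flip: (28,14,16)→(16,-14,28)
f: reduced (well bottom): (16,-14,28) with a≤c, −a<b≤a
g: reduced (well bottom): (20,2,20) with a≤c, −a<b≤a
reduced forms (16, -14, 28) vs (20, 2, 20) ⇒ inequivalent

no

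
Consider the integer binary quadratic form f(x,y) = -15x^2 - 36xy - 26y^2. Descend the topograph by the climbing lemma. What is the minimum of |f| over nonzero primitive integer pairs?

translate: b→6 (≡36 mod 30), so (15,36,26)→(15,6,5)
flip: (15,6,5)→(5,-6,15)
translate: b→4 (≡-6 mod 10), so (5,-6,15)→(5,4,14)
reduced (well bottom): (5,4,14) with a≤c, −a<b≤a
well minimum |f| = |-5| = 5 (negative-definite)

5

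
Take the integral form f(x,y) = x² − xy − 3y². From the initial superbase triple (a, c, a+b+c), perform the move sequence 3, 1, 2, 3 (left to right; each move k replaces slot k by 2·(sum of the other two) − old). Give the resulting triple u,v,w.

start (1,-3,-3) = (f(1,0),f(0,1),f(1,1))
replace slot 3: 2·(1+(-3)) − (-3) = -1 → (1,-3,-1)
replace slot 1: 2·((-3)+(-1)) − 1 = -9 → (-9,-3,-1)
replace slot 2: 2·((-9)+(-1)) − (-3) = -17 → (-9,-17,-1)
replace slot 3: 2·((-9)+(-17)) − (-1) = -51 → (-9,-17,-51)

-9,-17,-51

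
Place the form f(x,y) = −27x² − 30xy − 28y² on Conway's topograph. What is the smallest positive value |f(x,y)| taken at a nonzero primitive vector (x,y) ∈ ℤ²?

translate: b→-24 (≡30 mod 54), so (27,30,28)→(27,-24,25)
flip: (27,-24,25)→(25,24,27)
reduced (well bottom): (25,24,27) with a≤c, −a<b≤a
well minimum |f| = |-25| = 25 (negative-definite)

25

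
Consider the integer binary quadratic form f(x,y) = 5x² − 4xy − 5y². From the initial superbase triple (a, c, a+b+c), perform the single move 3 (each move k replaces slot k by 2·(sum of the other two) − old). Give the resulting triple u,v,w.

start (5,-5,-4) = (f(1,0),f(0,1),f(1,1))
replace slot 3: 2·(5+(-5)) − (-4) = 4 → (5,-5,4)

5,-5,4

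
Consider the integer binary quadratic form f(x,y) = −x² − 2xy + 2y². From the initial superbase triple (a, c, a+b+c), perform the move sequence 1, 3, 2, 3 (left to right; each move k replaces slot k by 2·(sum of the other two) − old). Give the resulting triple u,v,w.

start (-1,2,-1) = (f(1,0),f(0,1),f(1,1))
replace slot 1: 2·(2+(-1)) − (-1) = 3 → (3,2,-1)
replace slot 3: 2·(3+2) − (-1) = 11 → (3,2,11)
replace slot 2: 2·(3+11) − 2 = 26 → (3,26,11)
replace slot 3: 2·(3+26) − 11 = 47 → (3,26,47)

3,26,47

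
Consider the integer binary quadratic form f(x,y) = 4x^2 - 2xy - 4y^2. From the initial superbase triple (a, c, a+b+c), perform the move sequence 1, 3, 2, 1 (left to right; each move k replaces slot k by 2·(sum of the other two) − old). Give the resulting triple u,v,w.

start (4,-4,-2) = (f(1,0),f(0,1),f(1,1))
replace slot 1: 2·((-4)+(-2)) − 4 = -16 → (-16,-4,-2)
replace slot 3: 2·((-16)+(-4)) − (-2) = -38 → (-16,-4,-38)
replace slot 2: 2·((-16)+(-38)) − (-4) = -104 → (-16,-104,-38)
replace slot 1: 2·((-104)+(-38)) − (-16) = -268 → (-268,-104,-38)

-268,-104,-38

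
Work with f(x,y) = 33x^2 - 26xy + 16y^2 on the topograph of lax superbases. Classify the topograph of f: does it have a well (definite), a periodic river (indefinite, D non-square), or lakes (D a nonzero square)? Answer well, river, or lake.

D = b²−4ac = (-26)² − 4·33·16 = -1436
D < 0 ⇒ definite ⇒ every region one sign ⇒ single well

well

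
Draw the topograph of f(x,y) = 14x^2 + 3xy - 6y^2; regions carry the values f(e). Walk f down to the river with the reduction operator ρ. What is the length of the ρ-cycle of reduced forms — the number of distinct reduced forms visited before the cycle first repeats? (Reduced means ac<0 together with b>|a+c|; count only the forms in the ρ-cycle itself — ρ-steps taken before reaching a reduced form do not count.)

D = 345, ⌊√D⌋ = 18
descent: ρ → (-6,9,11)  [lands on river]
river: ρ → (11,13,-4)
river: ρ → (-4,11,14)
river: ρ → (14,17,-1)
river: ρ → (-1,17,14)
river: ρ → (14,11,-4)
river: ρ → (-4,13,11)
river: ρ → (11,9,-6)
river: ρ → (-6,15,5)
river: ρ → (5,15,-6)
ρ-cycle length = 10 (tail of 1 descent step not counted)

10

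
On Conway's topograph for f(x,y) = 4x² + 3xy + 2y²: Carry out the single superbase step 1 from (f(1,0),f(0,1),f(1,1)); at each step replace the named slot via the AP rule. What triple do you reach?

start (4,2,9) = (f(1,0),f(0,1),f(1,1))
replace slot 1: 2·(2+9) − 4 = 18 → (18,2,9)

18,2,9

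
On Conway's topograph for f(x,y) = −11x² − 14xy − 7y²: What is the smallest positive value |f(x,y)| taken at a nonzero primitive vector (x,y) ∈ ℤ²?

translate: b→-8 (≡14 mod 22), so (11,14,7)→(11,-8,4)
flip: (11,-8,4)→(4,8,11)
translate: b→0 (≡8 mod 8), so (4,8,11)→(4,0,7)
reduced (well bottom): (4,0,7) with a≤c, −a<b≤a
well minimum |f| = |-4| = 4 (negative-definite)

4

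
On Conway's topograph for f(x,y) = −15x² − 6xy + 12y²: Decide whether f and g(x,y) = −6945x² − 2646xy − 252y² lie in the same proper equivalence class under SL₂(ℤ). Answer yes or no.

D₁ = 756, D₂ = 756
river cycle of f (length 6): (12, 6, -15), (-15, 24, 3), (3, 24, -15), (-15, 6, 12), (12, 18, -9), (-9, 18, 12)
river cycle of g (length 6): (-15, 24, 3), (3, 24, -15), (-15, 6, 12), (12, 18, -9), (-9, 18, 12), (12, 6, -15)
cycles coincide ⇒ equivalent

yes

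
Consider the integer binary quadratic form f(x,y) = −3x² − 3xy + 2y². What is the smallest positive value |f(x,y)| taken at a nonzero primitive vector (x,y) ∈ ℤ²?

descent: ρ → (2,3,-3)  [lands on river]
river: ρ → (-3,3,2)
river: ρ → (2,5,-1)
river: ρ → (-1,5,2)
closes: descent 1, river 4
min |a| on river = 1

1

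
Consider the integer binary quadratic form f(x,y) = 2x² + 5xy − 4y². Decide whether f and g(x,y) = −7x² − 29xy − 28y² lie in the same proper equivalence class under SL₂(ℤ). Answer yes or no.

D₁ = 57, D₂ = 57
river cycle of f (length 6): (-4, 3, 3), (3, 3, -4), (-4, 5, 2), (2, 7, -1), (-1, 7, 2), (2, 5, -4)
river cycle of g (length 6): (2, 5, -4), (-4, 3, 3), (3, 3, -4), (-4, 5, 2), (2, 7, -1), (-1, 7, 2)
cycles coincide ⇒ equivalent

yes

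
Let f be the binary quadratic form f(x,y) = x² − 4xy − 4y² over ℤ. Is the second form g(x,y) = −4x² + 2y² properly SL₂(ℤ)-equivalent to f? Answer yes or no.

D₁ = 32, D₂ = 32
river cycle of f (length 2): (-4, 4, 1), (1, 4, -4)
river cycle of g (length 2): (2, 4, -2), (-2, 4, 2)
cycles differ ⇒ inequivalent

no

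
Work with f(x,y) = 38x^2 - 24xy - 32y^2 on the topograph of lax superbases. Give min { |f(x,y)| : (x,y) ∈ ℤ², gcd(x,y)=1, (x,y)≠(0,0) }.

descent: ρ → (-32,24,38)  [lands on river]
river: ρ → (38,52,-18)
river: ρ → (-18,56,32)
river: ρ → (32,72,-2)
river: ρ → (-2,72,32)
river: ρ → (32,56,-18)
river: ρ → (-18,52,38)
river: ρ → (38,24,-32)
river: ρ → (-32,40,30)
river: ρ → (30,20,-42)
river: ρ → (-42,64,8)
river: ρ → (8,64,-42)
river: ρ → (-42,20,30)
river: ρ → (30,40,-32)
closes: descent 1, river 14
min |a| on river = 2

2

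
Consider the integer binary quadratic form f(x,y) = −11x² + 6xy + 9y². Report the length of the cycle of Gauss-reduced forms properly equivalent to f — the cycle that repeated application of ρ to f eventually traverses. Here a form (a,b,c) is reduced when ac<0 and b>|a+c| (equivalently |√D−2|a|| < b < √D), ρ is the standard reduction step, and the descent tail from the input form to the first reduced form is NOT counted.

D = 432, ⌊√D⌋ = 20
river: ρ → (9,12,-8)
river: ρ → (-8,20,1)
river: ρ → (1,20,-8)
river: ρ → (-8,12,9)
river: ρ → (9,6,-11)
river: ρ → (-11,16,4)
river: ρ → (4,16,-11)
river: ρ → (-11,6,9)
ρ-cycle length = 8 (tail of 0 descent steps not counted)

8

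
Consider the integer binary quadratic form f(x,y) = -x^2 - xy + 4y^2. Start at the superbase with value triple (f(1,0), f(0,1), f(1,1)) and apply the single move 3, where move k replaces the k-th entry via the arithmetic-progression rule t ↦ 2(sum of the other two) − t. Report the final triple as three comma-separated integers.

start (-1,4,2) = (f(1,0),f(0,1),f(1,1))
replace slot 3: 2·((-1)+4) − 2 = 4 → (-1,4,4)

-1,4,4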